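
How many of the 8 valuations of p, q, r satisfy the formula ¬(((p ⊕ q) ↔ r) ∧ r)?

p | q | r || (p ⊕ q) | ((p ⊕ q) ↔ r) | (((p ⊕ q) ↔ r) ∧ r) | ¬(((p ⊕ q) ↔ r) ∧ r)
1 | 1 | 1 ||    0    |       0       |          0          |          1          
1 | 1 | 0 ||    0    |       1       |          0          |          1          
1 | 0 | 1 ||    1    |       1       |          1          |          0          
1 | 0 | 0 ||    1    |       0       |          0          |          1          
0 | 1 | 1 ||    1    |       1       |          1          |          0          
0 | 1 | 0 ||    1    |       0       |          0          |          1          
0 | 0 | 1 ||    0    |       0       |          0          |          1          
0 | 0 | 0 ||    0    |       1       |          0          |          1          
The formula is true on 6 of the 8 rows.

6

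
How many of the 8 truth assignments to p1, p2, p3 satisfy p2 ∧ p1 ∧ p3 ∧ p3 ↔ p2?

5

p1 | p2 | p3 | (p1 ∧ p3 ∧ p3) | (p2 ∧ (p1 ∧ p3 ∧ p3)) | ((p2 ∧ (p1 ∧ p3 ∧ p3)) ↔ p2)
-- | -- | -- | -------------- | --------------------- | ----------------------------
F  | F  | F  |       F        |           F           |              T              
F  | F  | T  |       F        |           F           |              T              
F  | T  | F  |       F        |           F           |              F              
F  | T  | T  |       F        |           F           |              F              
T  | F  | F  |       F        |           F           |              T              
T  | F  | T  |       T        |           F           |              T              
T  | T  | F  |       F        |           F           |              F              
T  | T  | T  |       T        |           T           |              T              
The formula is true on 5 of the 8 rows.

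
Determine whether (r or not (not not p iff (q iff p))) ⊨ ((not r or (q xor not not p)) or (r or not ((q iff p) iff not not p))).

yes

p  q  r  |  φ  ψ
T  T  T  |  T  T
T  T  F  |  F  T
T  F  T  |  T  T
T  F  F  |  T  T
F  T  T  |  T  T
F  T  F  |  F  T
F  F  T  |  T  T
F  F  F  |  T  T
In every row where φ is true, ψ is also true, so φ ⊨ ψ.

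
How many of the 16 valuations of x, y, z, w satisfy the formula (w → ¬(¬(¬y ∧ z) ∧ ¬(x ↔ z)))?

x | y | z | w || ¬y | (¬y ∧ z) | ¬(¬y ∧ z) | (x ↔ z) | ¬(x ↔ z) | (¬(¬y ∧ z) ∧ ¬(x ↔ z)) | ¬(¬(¬y ∧ z) ∧ ¬(x ↔ z)) | (w → ¬(¬(¬y ∧ z) ∧ ¬(x ↔ z)))
1 | 1 | 1 | 1 || 0  |    0     |     1     |    1    |    0     |           0            |            1            |               1              
1 | 1 | 1 | 0 || 0  |    0     |     1     |    1    |    0     |           0            |            1            |               1              
1 | 1 | 0 | 1 || 0  |    0     |     1     |    0    |    1     |           1            |            0            |               0              
1 | 1 | 0 | 0 || 0  |    0     |     1     |    0    |    1     |           1            |            0            |               1              
1 | 0 | 1 | 1 || 1  |    1     |     0     |    1    |    0     |           0            |            1            |               1              
1 | 0 | 1 | 0 || 1  |    1     |     0     |    1    |    0     |           0            |            1            |               1              
1 | 0 | 0 | 1 || 1  |    0     |     1     |    0    |    1     |           1            |            0            |               0              
1 | 0 | 0 | 0 || 1  |    0     |     1     |    0    |    1     |           1            |            0            |               1              
0 | 1 | 1 | 1 || 0  |    0     |     1     |    0    |    1     |           1            |            0            |               0              
0 | 1 | 1 | 0 || 0  |    0     |     1     |    0    |    1     |           1            |            0            |               1              
0 | 1 | 0 | 1 || 0  |    0     |     1     |    1    |    0     |           0            |            1            |               1              
0 | 1 | 0 | 0 || 0  |    0     |     1     |    1    |    0     |           0            |            1            |               1              
0 | 0 | 1 | 1 || 1  |    1     |     0     |    0    |    1     |           0            |            1            |               1              
0 | 0 | 1 | 0 || 1  |    1     |     0     |    0    |    1     |           0            |            1            |               1              
0 | 0 | 0 | 1 || 1  |    0     |     1     |    1    |    0     |           0            |            1            |               1              
0 | 0 | 0 | 0 || 1  |    0     |     1     |    1    |    0     |           0            |            1            |               1              
The formula is true on 13 of the 16 rows.

13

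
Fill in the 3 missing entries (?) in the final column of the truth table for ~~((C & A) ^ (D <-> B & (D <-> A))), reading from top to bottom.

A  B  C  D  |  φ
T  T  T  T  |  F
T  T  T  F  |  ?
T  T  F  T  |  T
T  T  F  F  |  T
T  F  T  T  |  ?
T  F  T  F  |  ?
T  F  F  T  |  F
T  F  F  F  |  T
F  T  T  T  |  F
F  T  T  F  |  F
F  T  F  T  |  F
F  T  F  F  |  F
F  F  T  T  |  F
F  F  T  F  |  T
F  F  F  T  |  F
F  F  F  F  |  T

Row A=T, B=T, C=T, D=F: ((C & A) ^ (D <-> B & (D <-> A))) = F, ~((C & A) ^ (D <-> B & (D <-> A))) = T, so the formula = F.
Row A=T, B=F, C=T, D=T: ((C & A) ^ (D <-> B & (D <-> A))) = T, ~((C & A) ^ (D <-> B & (D <-> A))) = F, so the formula = T.
Row A=T, B=F, C=T, D=F: ((C & A) ^ (D <-> B & (D <-> A))) = F, ~((C & A) ^ (D <-> B & (D <-> A))) = T, so the formula = F.

F, T, F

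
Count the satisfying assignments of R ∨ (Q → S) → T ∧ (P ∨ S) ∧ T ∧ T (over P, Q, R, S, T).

P  Q  R  S  T  |  φ
0  0  0  0  0  |  0
0  0  0  0  1  |  0
0  0  0  1  0  |  0
0  0  0  1  1  |  1
0  0  1  0  0  |  0
0  0  1  0  1  |  0
0  0  1  1  0  |  0
0  0  1  1  1  |  1
0  1  0  0  0  |  1
0  1  0  0  1  |  1
0  1  0  1  0  |  0
0  1  0  1  1  |  1
0  1  1  0  0  |  0
0  1  1  0  1  |  0
0  1  1  1  0  |  0
0  1  1  1  1  |  1
1  0  0  0  0  |  0
1  0  0  0  1  |  1
1  0  0  1  0  |  0
1  0  0  1  1  |  1
1  0  1  0  0  |  0
1  0  1  0  1  |  1
1  0  1  1  0  |  0
1  0  1  1  1  |  1
1  1  0  0  0  |  1
1  1  0  0  1  |  1
1  1  0  1  0  |  0
1  1  0  1  1  |  1
1  1  1  0  0  |  0
1  1  1  0  1  |  1
1  1  1  1  0  |  0
1  1  1  1  1  |  1
The formula is true on 15 of the 32 rows.

15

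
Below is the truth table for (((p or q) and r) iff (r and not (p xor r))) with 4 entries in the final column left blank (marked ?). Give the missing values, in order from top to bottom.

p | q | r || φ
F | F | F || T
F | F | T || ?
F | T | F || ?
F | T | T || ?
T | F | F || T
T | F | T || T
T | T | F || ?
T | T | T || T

T, T, F, T

Row p=F, q=F, r=T: ((p or q) and r) = F, (r and not (p xor r)) = F, so the formula = T.
Row p=F, q=T, r=F: ((p or q) and r) = F, (r and not (p xor r)) = F, so the formula = T.
Row p=F, q=T, r=T: ((p or q) and r) = T, (r and not (p xor r)) = F, so the formula = F.
Row p=T, q=T, r=F: ((p or q) and r) = F, (r and not (p xor r)) = F, so the formula = T.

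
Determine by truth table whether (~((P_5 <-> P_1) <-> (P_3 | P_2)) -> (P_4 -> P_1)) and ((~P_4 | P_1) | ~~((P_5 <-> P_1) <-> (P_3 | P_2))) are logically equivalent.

equivalent

P_1 | P_2 | P_3 | P_4 | P_5 | φ | ψ
--- | --- | --- | --- | --- | - | -
 0  |  0  |  0  |  0  |  0  | 1 | 1
 0  |  0  |  0  |  0  |  1  | 1 | 1
 0  |  0  |  0  |  1  |  0  | 0 | 0
 0  |  0  |  0  |  1  |  1  | 1 | 1
 0  |  0  |  1  |  0  |  0  | 1 | 1
 0  |  0  |  1  |  0  |  1  | 1 | 1
 0  |  0  |  1  |  1  |  0  | 1 | 1
 0  |  0  |  1  |  1  |  1  | 0 | 0
 0  |  1  |  0  |  0  |  0  | 1 | 1
 0  |  1  |  0  |  0  |  1  | 1 | 1
 0  |  1  |  0  |  1  |  0  | 1 | 1
 0  |  1  |  0  |  1  |  1  | 0 | 0
 0  |  1  |  1  |  0  |  0  | 1 | 1
 0  |  1  |  1  |  0  |  1  | 1 | 1
 0  |  1  |  1  |  1  |  0  | 1 | 1
 0  |  1  |  1  |  1  |  1  | 0 | 0
 1  |  0  |  0  |  0  |  0  | 1 | 1
 1  |  0  |  0  |  0  |  1  | 1 | 1
 1  |  0  |  0  |  1  |  0  | 1 | 1
 1  |  0  |  0  |  1  |  1  | 1 | 1
 1  |  0  |  1  |  0  |  0  | 1 | 1
 1  |  0  |  1  |  0  |  1  | 1 | 1
 1  |  0  |  1  |  1  |  0  | 1 | 1
 1  |  0  |  1  |  1  |  1  | 1 | 1
 1  |  1  |  0  |  0  |  0  | 1 | 1
 1  |  1  |  0  |  0  |  1  | 1 | 1
 1  |  1  |  0  |  1  |  0  | 1 | 1
 1  |  1  |  0  |  1  |  1  | 1 | 1
 1  |  1  |  1  |  0  |  0  | 1 | 1
 1  |  1  |  1  |  0  |  1  | 1 | 1
 1  |  1  |  1  |  1  |  0  | 1 | 1
 1  |  1  |  1  |  1  |  1  | 1 | 1
The columns for φ and ψ agree on every row, so they are logically equivalent.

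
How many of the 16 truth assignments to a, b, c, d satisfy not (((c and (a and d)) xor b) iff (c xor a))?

8

  a   |   b   |   c   |   d   ||   φ  
 True |  True |  True |  True || False
 True |  True |  True | False ||  True
 True |  True | False |  True || False
 True |  True | False | False || False
 True | False |  True |  True ||  True
 True | False |  True | False || False
 True | False | False |  True ||  True
 True | False | False | False ||  True
False |  True |  True |  True || False
False |  True |  True | False || False
False |  True | False |  True ||  True
False |  True | False | False ||  True
False | False |  True |  True ||  True
False | False |  True | False ||  True
False | False | False |  True || False
False | False | False | False || False
The formula is true on 8 of the 16 rows.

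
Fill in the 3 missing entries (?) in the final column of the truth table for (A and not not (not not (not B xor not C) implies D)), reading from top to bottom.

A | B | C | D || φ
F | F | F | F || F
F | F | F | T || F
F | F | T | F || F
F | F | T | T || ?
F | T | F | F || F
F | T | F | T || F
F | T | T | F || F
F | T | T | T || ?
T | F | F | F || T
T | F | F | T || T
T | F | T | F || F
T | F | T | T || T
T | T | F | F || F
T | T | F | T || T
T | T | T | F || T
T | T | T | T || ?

Row A=F, B=F, C=T, D=T: not not (not not (not B xor not C) implies D) = T, so the formula = F.
Row A=F, B=T, C=T, D=T: not not (not not (not B xor not C) implies D) = T, so the formula = F.
Row A=T, B=T, C=T, D=T: not not (not not (not B xor not C) implies D) = T, so the formula = T.

F, F, T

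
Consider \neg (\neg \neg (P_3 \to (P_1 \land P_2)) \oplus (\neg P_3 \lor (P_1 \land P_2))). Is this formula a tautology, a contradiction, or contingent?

 P_1  |  P_2  |  P_3  | (P_1 \land P_2) | (P_3 \to (P_1 \land P_2)) | \neg P_3 |   φ  
----- | ----- | ----- | --------------- | ------------------------- | -------- | -----
 True |  True |  True |       True      |            True           |  False   |  True
 True |  True | False |       True      |            True           |   True   |  True
 True | False |  True |      False      |           False           |  False   |  True
 True | False | False |      False      |            True           |   True   |  True
False |  True |  True |      False      |           False           |  False   |  True
False |  True | False |      False      |            True           |   True   |  True
False | False |  True |      False      |           False           |  False   |  True
False | False | False |      False      |            True           |   True   |  True
Every row is True, so the formula is a tautology.

tautology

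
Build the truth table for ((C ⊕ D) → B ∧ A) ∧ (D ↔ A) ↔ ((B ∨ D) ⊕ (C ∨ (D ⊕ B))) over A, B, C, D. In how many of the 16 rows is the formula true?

A  B  C  D  |  φ
F  F  F  F  |  F
F  F  F  T  |  T
F  F  T  F  |  F
F  F  T  T  |  T
F  T  F  F  |  F
F  T  F  T  |  F
F  T  T  F  |  T
F  T  T  T  |  T
T  F  F  F  |  T
T  F  F  T  |  T
T  F  T  F  |  F
T  F  T  T  |  F
T  T  F  F  |  T
T  T  F  T  |  T
T  T  T  F  |  T
T  T  T  T  |  F
The formula is true on 9 of the 16 rows.

9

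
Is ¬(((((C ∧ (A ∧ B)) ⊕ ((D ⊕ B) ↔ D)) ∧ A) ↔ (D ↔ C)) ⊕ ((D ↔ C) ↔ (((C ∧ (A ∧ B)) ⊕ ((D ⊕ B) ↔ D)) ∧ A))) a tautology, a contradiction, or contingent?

  A   |   B   |   C   |   D   ||   φ  
False | False | False | False ||  True
False | False | False |  True ||  True
False | False |  True | False ||  True
False | False |  True |  True ||  True
False |  True | False | False ||  True
False |  True | False |  True ||  True
False |  True |  True | False ||  True
False |  True |  True |  True ||  True
 True | False | False | False ||  True
 True | False | False |  True ||  True
 True | False |  True | False ||  True
 True | False |  True |  True ||  True
 True |  True | False | False ||  True
 True |  True | False |  True ||  True
 True |  True |  True | False ||  True
 True |  True |  True |  True ||  True
Every row is True, so the formula is a tautology.

tautology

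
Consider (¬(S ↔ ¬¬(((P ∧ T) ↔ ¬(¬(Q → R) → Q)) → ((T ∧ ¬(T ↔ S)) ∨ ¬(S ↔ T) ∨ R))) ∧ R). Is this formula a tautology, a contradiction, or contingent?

P | Q | R | S | T | φ
- | - | - | - | - | -
1 | 1 | 1 | 1 | 1 | 0
1 | 1 | 1 | 1 | 0 | 0
1 | 1 | 1 | 0 | 1 | 1
1 | 1 | 1 | 0 | 0 | 1
1 | 1 | 0 | 1 | 1 | 0
1 | 1 | 0 | 1 | 0 | 0
1 | 1 | 0 | 0 | 1 | 0
1 | 1 | 0 | 0 | 0 | 0
1 | 0 | 1 | 1 | 1 | 0
1 | 0 | 1 | 1 | 0 | 0
1 | 0 | 1 | 0 | 1 | 1
1 | 0 | 1 | 0 | 0 | 1
1 | 0 | 0 | 1 | 1 | 0
1 | 0 | 0 | 1 | 0 | 0
1 | 0 | 0 | 0 | 1 | 0
1 | 0 | 0 | 0 | 0 | 0
0 | 1 | 1 | 1 | 1 | 0
0 | 1 | 1 | 1 | 0 | 0
0 | 1 | 1 | 0 | 1 | 1
0 | 1 | 1 | 0 | 0 | 1
0 | 1 | 0 | 1 | 1 | 0
0 | 1 | 0 | 1 | 0 | 0
0 | 1 | 0 | 0 | 1 | 0
0 | 1 | 0 | 0 | 0 | 0
0 | 0 | 1 | 1 | 1 | 0
0 | 0 | 1 | 1 | 0 | 0
0 | 0 | 1 | 0 | 1 | 1
0 | 0 | 1 | 0 | 0 | 1
0 | 0 | 0 | 1 | 1 | 0
0 | 0 | 0 | 1 | 0 | 0
0 | 0 | 0 | 0 | 1 | 0
0 | 0 | 0 | 0 | 0 | 0
8 of 32 rows are 1, so the formula is contingent.

contingent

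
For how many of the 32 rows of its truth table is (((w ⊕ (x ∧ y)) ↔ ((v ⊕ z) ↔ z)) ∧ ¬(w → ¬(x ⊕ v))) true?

x | y | z | w | v || φ
0 | 0 | 0 | 0 | 0 || 0
0 | 0 | 0 | 0 | 1 || 0
0 | 0 | 0 | 1 | 0 || 0
0 | 0 | 0 | 1 | 1 || 0
0 | 0 | 1 | 0 | 0 || 0
0 | 0 | 1 | 0 | 1 || 0
0 | 0 | 1 | 1 | 0 || 0
0 | 0 | 1 | 1 | 1 || 0
0 | 1 | 0 | 0 | 0 || 0
0 | 1 | 0 | 0 | 1 || 0
0 | 1 | 0 | 1 | 0 || 0
0 | 1 | 0 | 1 | 1 || 0
0 | 1 | 1 | 0 | 0 || 0
0 | 1 | 1 | 0 | 1 || 0
0 | 1 | 1 | 1 | 0 || 0
0 | 1 | 1 | 1 | 1 || 0
1 | 0 | 0 | 0 | 0 || 0
1 | 0 | 0 | 0 | 1 || 0
1 | 0 | 0 | 1 | 0 || 1
1 | 0 | 0 | 1 | 1 || 0
1 | 0 | 1 | 0 | 0 || 0
1 | 0 | 1 | 0 | 1 || 0
1 | 0 | 1 | 1 | 0 || 1
1 | 0 | 1 | 1 | 1 || 0
1 | 1 | 0 | 0 | 0 || 0
1 | 1 | 0 | 0 | 1 || 0
1 | 1 | 0 | 1 | 0 || 0
1 | 1 | 0 | 1 | 1 || 0
1 | 1 | 1 | 0 | 0 || 0
1 | 1 | 1 | 0 | 1 || 0
1 | 1 | 1 | 1 | 0 || 0
1 | 1 | 1 | 1 | 1 || 0
The formula is true on 2 of the 32 rows.

2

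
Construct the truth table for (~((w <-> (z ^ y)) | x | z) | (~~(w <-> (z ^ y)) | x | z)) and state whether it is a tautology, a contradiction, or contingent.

x  y  z  w  |  φ
1  1  1  1  |  1
1  1  1  0  |  1
1  1  0  1  |  1
1  1  0  0  |  1
1  0  1  1  |  1
1  0  1  0  |  1
1  0  0  1  |  1
1  0  0  0  |  1
0  1  1  1  |  1
0  1  1  0  |  1
0  1  0  1  |  1
0  1  0  0  |  1
0  0  1  1  |  1
0  0  1  0  |  1
0  0  0  1  |  1
0  0  0  0  |  1
Every row is 1, so the formula is a tautology.

tautology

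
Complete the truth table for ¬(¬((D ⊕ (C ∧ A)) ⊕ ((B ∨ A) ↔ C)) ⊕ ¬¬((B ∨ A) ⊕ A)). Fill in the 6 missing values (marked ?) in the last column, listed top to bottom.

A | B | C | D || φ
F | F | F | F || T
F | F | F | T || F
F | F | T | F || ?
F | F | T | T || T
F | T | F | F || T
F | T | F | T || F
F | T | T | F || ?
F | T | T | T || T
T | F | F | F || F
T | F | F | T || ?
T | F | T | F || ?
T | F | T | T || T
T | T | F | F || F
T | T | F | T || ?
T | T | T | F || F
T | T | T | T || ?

F, F, T, F, T, T

Row A=F, B=F, C=T, D=F: ¬((D ⊕ (C ∧ A)) ⊕ ((B ∨ A) ↔ C)) = T, ¬¬((B ∨ A) ⊕ A) = F, (¬((D ⊕ (C ∧ A)) ⊕ ((B ∨ A) ↔ C)) ⊕ ¬¬((B ∨ A) ⊕ A)) = T, so the formula = F.
Row A=F, B=T, C=T, D=F: ¬((D ⊕ (C ∧ A)) ⊕ ((B ∨ A) ↔ C)) = F, ¬¬((B ∨ A) ⊕ A) = T, (¬((D ⊕ (C ∧ A)) ⊕ ((B ∨ A) ↔ C)) ⊕ ¬¬((B ∨ A) ⊕ A)) = T, so the formula = F.
Row A=T, B=F, C=F, D=T: ¬((D ⊕ (C ∧ A)) ⊕ ((B ∨ A) ↔ C)) = F, ¬¬((B ∨ A) ⊕ A) = F, (¬((D ⊕ (C ∧ A)) ⊕ ((B ∨ A) ↔ C)) ⊕ ¬¬((B ∨ A) ⊕ A)) = F, so the formula = T.
Row A=T, B=F, C=T, D=F: ¬((D ⊕ (C ∧ A)) ⊕ ((B ∨ A) ↔ C)) = T, ¬¬((B ∨ A) ⊕ A) = F, (¬((D ⊕ (C ∧ A)) ⊕ ((B ∨ A) ↔ C)) ⊕ ¬¬((B ∨ A) ⊕ A)) = T, so the formula = F.
Row A=T, B=T, C=F, D=T: ¬((D ⊕ (C ∧ A)) ⊕ ((B ∨ A) ↔ C)) = F, ¬¬((B ∨ A) ⊕ A) = F, (¬((D ⊕ (C ∧ A)) ⊕ ((B ∨ A) ↔ C)) ⊕ ¬¬((B ∨ A) ⊕ A)) = F, so the formula = T.
Row A=T, B=T, C=T, D=T: ¬((D ⊕ (C ∧ A)) ⊕ ((B ∨ A) ↔ C)) = F, ¬¬((B ∨ A) ⊕ A) = F, (¬((D ⊕ (C ∧ A)) ⊕ ((B ∨ A) ↔ C)) ⊕ ¬¬((B ∨ A) ⊕ A)) = F, so the formula = T.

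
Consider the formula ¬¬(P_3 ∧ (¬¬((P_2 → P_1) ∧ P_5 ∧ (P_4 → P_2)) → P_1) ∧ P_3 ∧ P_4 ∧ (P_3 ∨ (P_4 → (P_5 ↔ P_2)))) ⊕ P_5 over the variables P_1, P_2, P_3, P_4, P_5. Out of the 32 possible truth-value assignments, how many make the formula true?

P_1 | P_2 | P_3 | P_4 | P_5 || φ
 T  |  T  |  T  |  T  |  T  || F
 T  |  T  |  T  |  T  |  F  || T
 T  |  T  |  T  |  F  |  T  || T
 T  |  T  |  T  |  F  |  F  || F
 T  |  T  |  F  |  T  |  T  || T
 T  |  T  |  F  |  T  |  F  || F
 T  |  T  |  F  |  F  |  T  || T
 T  |  T  |  F  |  F  |  F  || F
 T  |  F  |  T  |  T  |  T  || F
 T  |  F  |  T  |  T  |  F  || T
 T  |  F  |  T  |  F  |  T  || T
 T  |  F  |  T  |  F  |  F  || F
 T  |  F  |  F  |  T  |  T  || T
 T  |  F  |  F  |  T  |  F  || F
 T  |  F  |  F  |  F  |  T  || T
 T  |  F  |  F  |  F  |  F  || F
 F  |  T  |  T  |  T  |  T  || F
 F  |  T  |  T  |  T  |  F  || T
 F  |  T  |  T  |  F  |  T  || T
 F  |  T  |  T  |  F  |  F  || F
 F  |  T  |  F  |  T  |  T  || T
 F  |  T  |  F  |  T  |  F  || F
 F  |  T  |  F  |  F  |  T  || T
 F  |  T  |  F  |  F  |  F  || F
 F  |  F  |  T  |  T  |  T  || F
 F  |  F  |  T  |  T  |  F  || T
 F  |  F  |  T  |  F  |  T  || T
 F  |  F  |  T  |  F  |  F  || F
 F  |  F  |  F  |  T  |  T  || T
 F  |  F  |  F  |  T  |  F  || F
 F  |  F  |  F  |  F  |  T  || T
 F  |  F  |  F  |  F  |  F  || F
The formula is true on 16 of the 32 rows.

16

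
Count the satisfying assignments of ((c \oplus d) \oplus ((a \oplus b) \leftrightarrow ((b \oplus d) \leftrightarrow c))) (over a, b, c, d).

8

a | b | c | d | (c \oplus d) | (a \oplus b) | (b \oplus d) | φ
- | - | - | - | ------------ | ------------ | ------------ | -
T | T | T | T |      F       |      F       |      F       | T
T | T | T | F |      T       |      F       |      T       | T
T | T | F | T |      T       |      F       |      F       | T
T | T | F | F |      F       |      F       |      T       | T
T | F | T | T |      F       |      T       |      T       | T
T | F | T | F |      T       |      T       |      F       | T
T | F | F | T |      T       |      T       |      T       | T
T | F | F | F |      F       |      T       |      F       | T
F | T | T | T |      F       |      T       |      F       | F
F | T | T | F |      T       |      T       |      T       | F
F | T | F | T |      T       |      T       |      F       | F
F | T | F | F |      F       |      T       |      T       | F
F | F | T | T |      F       |      F       |      T       | F
F | F | T | F |      T       |      F       |      F       | F
F | F | F | T |      T       |      F       |      T       | F
F | F | F | F |      F       |      F       |      F       | F
The formula is true on 8 of the 16 rows.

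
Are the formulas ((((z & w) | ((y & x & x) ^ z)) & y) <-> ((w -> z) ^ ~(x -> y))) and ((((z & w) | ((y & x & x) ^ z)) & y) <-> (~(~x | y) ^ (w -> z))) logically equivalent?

equivalent

x | y | z | w | φ | ψ
- | - | - | - | - | -
T | T | T | T | T | T
T | T | T | F | F | F
T | T | F | T | F | F
T | T | F | F | T | T
T | F | T | T | T | T
T | F | T | F | T | T
T | F | F | T | F | F
T | F | F | F | T | T
F | T | T | T | T | T
F | T | T | F | T | T
F | T | F | T | T | T
F | T | F | F | F | F
F | F | T | T | F | F
F | F | T | F | F | F
F | F | F | T | T | T
F | F | F | F | F | F
The columns for φ and ψ agree on every row, so they are logically equivalent.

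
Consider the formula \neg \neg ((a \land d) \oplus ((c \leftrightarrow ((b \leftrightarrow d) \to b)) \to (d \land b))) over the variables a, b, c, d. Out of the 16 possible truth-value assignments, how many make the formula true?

8

a | b | c | d || (a \land d) | (b \leftrightarrow d) | (d \land b) | φ
T | T | T | T ||      T      |           T           |      T      | F
T | T | T | F ||      F      |           F           |      F      | F
T | T | F | T ||      T      |           T           |      T      | F
T | T | F | F ||      F      |           F           |      F      | T
T | F | T | T ||      T      |           F           |      F      | T
T | F | T | F ||      F      |           T           |      F      | T
T | F | F | T ||      T      |           F           |      F      | F
T | F | F | F ||      F      |           T           |      F      | F
F | T | T | T ||      F      |           T           |      T      | T
F | T | T | F ||      F      |           F           |      F      | F
F | T | F | T ||      F      |           T           |      T      | T
F | T | F | F ||      F      |           F           |      F      | T
F | F | T | T ||      F      |           F           |      F      | F
F | F | T | F ||      F      |           T           |      F      | T
F | F | F | T ||      F      |           F           |      F      | T
F | F | F | F ||      F      |           T           |      F      | F
The formula is true on 8 of the 16 rows.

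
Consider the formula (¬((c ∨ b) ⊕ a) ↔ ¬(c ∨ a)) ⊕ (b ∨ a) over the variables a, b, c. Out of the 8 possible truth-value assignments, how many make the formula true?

a | b | c || φ
F | F | F || T
F | F | T || T
F | T | F || T
F | T | T || F
T | F | F || F
T | F | T || T
T | T | F || T
T | T | T || T
The formula is true on 6 of the 8 rows.

6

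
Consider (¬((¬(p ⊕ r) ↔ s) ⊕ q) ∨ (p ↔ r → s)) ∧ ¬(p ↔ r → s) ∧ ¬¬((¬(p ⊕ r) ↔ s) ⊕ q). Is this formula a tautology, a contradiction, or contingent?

contradiction

p | q | r | s || φ
T | T | T | T || F
T | T | T | F || F
T | T | F | T || F
T | T | F | F || F
T | F | T | T || F
T | F | T | F || F
T | F | F | T || F
T | F | F | F || F
F | T | T | T || F
F | T | T | F || F
F | T | F | T || F
F | T | F | F || F
F | F | T | T || F
F | F | T | F || F
F | F | F | T || F
F | F | F | F || F
Every row is F, so the formula is a contradiction.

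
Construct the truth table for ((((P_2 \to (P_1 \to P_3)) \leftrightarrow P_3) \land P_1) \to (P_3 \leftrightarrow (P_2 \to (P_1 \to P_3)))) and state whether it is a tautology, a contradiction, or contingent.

tautology

P_1 | P_2 | P_3 | (P_1 \to P_3) | (P_2 \to (P_1 \to P_3)) | φ
--- | --- | --- | ------------- | ----------------------- | -
 F  |  F  |  F  |       T       |            T            | T
 F  |  F  |  T  |       T       |            T            | T
 F  |  T  |  F  |       T       |            T            | T
 F  |  T  |  T  |       T       |            T            | T
 T  |  F  |  F  |       F       |            T            | T
 T  |  F  |  T  |       T       |            T            | T
 T  |  T  |  F  |       F       |            F            | T
 T  |  T  |  T  |       T       |            T            | T
Every row is T, so the formula is a tautology.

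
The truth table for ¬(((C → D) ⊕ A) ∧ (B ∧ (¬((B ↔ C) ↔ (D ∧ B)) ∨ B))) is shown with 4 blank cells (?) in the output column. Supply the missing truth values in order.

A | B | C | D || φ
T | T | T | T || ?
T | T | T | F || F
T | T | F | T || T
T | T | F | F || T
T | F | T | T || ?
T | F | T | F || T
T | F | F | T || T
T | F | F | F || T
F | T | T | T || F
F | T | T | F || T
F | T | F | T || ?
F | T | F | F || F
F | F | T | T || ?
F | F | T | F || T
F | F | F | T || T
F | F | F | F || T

Row A=T, B=T, C=T, D=T: ((C → D) ⊕ A) = F, (B ∧ (¬((B ↔ C) ↔ (D ∧ B)) ∨ B)) = T, (((C → D) ⊕ A) ∧ (B ∧ (¬((B ↔ C) ↔ (D ∧ B)) ∨ B))) = F, so the formula = T.
Row A=T, B=F, C=T, D=T: ((C → D) ⊕ A) = F, (B ∧ (¬((B ↔ C) ↔ (D ∧ B)) ∨ B)) = F, (((C → D) ⊕ A) ∧ (B ∧ (¬((B ↔ C) ↔ (D ∧ B)) ∨ B))) = F, so the formula = T.
Row A=F, B=T, C=F, D=T: ((C → D) ⊕ A) = T, (B ∧ (¬((B ↔ C) ↔ (D ∧ B)) ∨ B)) = T, (((C → D) ⊕ A) ∧ (B ∧ (¬((B ↔ C) ↔ (D ∧ B)) ∨ B))) = T, so the formula = F.
Row A=F, B=F, C=T, D=T: ((C → D) ⊕ A) = T, (B ∧ (¬((B ↔ C) ↔ (D ∧ B)) ∨ B)) = F, (((C → D) ⊕ A) ∧ (B ∧ (¬((B ↔ C) ↔ (D ∧ B)) ∨ B))) = F, so the formula = T.

T, T, F, T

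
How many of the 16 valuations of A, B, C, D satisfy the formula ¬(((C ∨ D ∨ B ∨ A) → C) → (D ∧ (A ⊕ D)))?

7

A | B | C | D | (C ∨ D ∨ B ∨ A) | ((C ∨ D ∨ B ∨ A) → C) | (A ⊕ D) | (D ∧ (A ⊕ D)) | φ
- | - | - | - | --------------- | --------------------- | ------- | ------------- | -
0 | 0 | 0 | 0 |        0        |           1           |    0    |       0       | 1
0 | 0 | 0 | 1 |        1        |           0           |    1    |       1       | 0
0 | 0 | 1 | 0 |        1        |           1           |    0    |       0       | 1
0 | 0 | 1 | 1 |        1        |           1           |    1    |       1       | 0
0 | 1 | 0 | 0 |        1        |           0           |    0    |       0       | 0
0 | 1 | 0 | 1 |        1        |           0           |    1    |       1       | 0
0 | 1 | 1 | 0 |        1        |           1           |    0    |       0       | 1
0 | 1 | 1 | 1 |        1        |           1           |    1    |       1       | 0
1 | 0 | 0 | 0 |        1        |           0           |    1    |       0       | 0
1 | 0 | 0 | 1 |        1        |           0           |    0    |       0       | 0
1 | 0 | 1 | 0 |        1        |           1           |    1    |       0       | 1
1 | 0 | 1 | 1 |        1        |           1           |    0    |       0       | 1
1 | 1 | 0 | 0 |        1        |           0           |    1    |       0       | 0
1 | 1 | 0 | 1 |        1        |           0           |    0    |       0       | 0
1 | 1 | 1 | 0 |        1        |           1           |    1    |       0       | 1
1 | 1 | 1 | 1 |        1        |           1           |    0    |       0       | 1
The formula is true on 7 of the 16 rows.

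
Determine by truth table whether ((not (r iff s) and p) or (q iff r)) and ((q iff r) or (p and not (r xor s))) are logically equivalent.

p | q | r | s | φ | ψ
- | - | - | - | - | -
F | F | F | F | T | T
F | F | F | T | T | T
F | F | T | F | F | F
F | F | T | T | F | F
F | T | F | F | F | F
F | T | F | T | F | F
F | T | T | F | T | T
F | T | T | T | T | T
T | F | F | F | T | T
T | F | F | T | T | T
T | F | T | F | T | F
T | F | T | T | F | T
T | T | F | F | F | T
T | T | F | T | T | F
T | T | T | F | T | T
T | T | T | T | T | T
The columns differ at p=T, q=F, r=T, s=F (φ=T, ψ=F), so they are not equivalent.

not equivalent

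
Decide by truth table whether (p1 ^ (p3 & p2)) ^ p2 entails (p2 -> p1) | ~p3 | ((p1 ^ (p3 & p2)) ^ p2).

yes

  p1  |   p2  |   p3  |   φ   |   ψ  
----- | ----- | ----- | ----- | -----
 True |  True |  True |  True |  True
 True |  True | False | False |  True
 True | False |  True |  True |  True
 True | False | False |  True |  True
False |  True |  True | False | False
False |  True | False |  True |  True
False | False |  True | False |  True
False | False | False | False |  True
In every row where φ is true, ψ is also true, so φ ⊨ ψ.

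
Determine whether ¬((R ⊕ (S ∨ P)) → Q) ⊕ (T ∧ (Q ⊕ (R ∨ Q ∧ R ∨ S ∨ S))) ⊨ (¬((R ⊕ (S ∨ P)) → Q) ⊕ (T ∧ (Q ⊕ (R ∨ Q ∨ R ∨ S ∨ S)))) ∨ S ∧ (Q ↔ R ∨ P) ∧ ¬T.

no

P | Q | R | S | T || φ | ψ
0 | 0 | 0 | 0 | 0 || 0 | 0
0 | 0 | 0 | 0 | 1 || 0 | 0
0 | 0 | 0 | 1 | 0 || 1 | 1
0 | 0 | 0 | 1 | 1 || 0 | 0
0 | 0 | 1 | 0 | 0 || 1 | 1
0 | 0 | 1 | 0 | 1 || 0 | 0
0 | 0 | 1 | 1 | 0 || 0 | 0
0 | 0 | 1 | 1 | 1 || 1 | 1
0 | 1 | 0 | 0 | 0 || 0 | 0
0 | 1 | 0 | 0 | 1 || 1 | 0
0 | 1 | 0 | 1 | 0 || 0 | 0
0 | 1 | 0 | 1 | 1 || 0 | 0
0 | 1 | 1 | 0 | 0 || 0 | 0
0 | 1 | 1 | 0 | 1 || 0 | 0
0 | 1 | 1 | 1 | 0 || 0 | 1
0 | 1 | 1 | 1 | 1 || 0 | 0
1 | 0 | 0 | 0 | 0 || 1 | 1
1 | 0 | 0 | 0 | 1 || 1 | 1
1 | 0 | 0 | 1 | 0 || 1 | 1
1 | 0 | 0 | 1 | 1 || 0 | 0
1 | 0 | 1 | 0 | 0 || 0 | 0
1 | 0 | 1 | 0 | 1 || 1 | 1
1 | 0 | 1 | 1 | 0 || 0 | 0
1 | 0 | 1 | 1 | 1 || 1 | 1
1 | 1 | 0 | 0 | 0 || 0 | 0
1 | 1 | 0 | 0 | 1 || 1 | 0
1 | 1 | 0 | 1 | 0 || 0 | 1
1 | 1 | 0 | 1 | 1 || 0 | 0
1 | 1 | 1 | 0 | 0 || 0 | 0
1 | 1 | 1 | 0 | 1 || 0 | 0
1 | 1 | 1 | 1 | 0 || 0 | 1
1 | 1 | 1 | 1 | 1 || 0 | 0
At P=0, Q=1, R=0, S=0, T=1 we have φ true but ψ false, so φ does not entail ψ.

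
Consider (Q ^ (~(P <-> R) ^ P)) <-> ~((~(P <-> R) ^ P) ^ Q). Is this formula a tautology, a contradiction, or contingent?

contradiction

P  Q  R  |  (P <-> R)  ~(P <-> R)  (~(P <-> R) ^ P)  (Q ^ (~(P <-> R) ^ P))  ((~(P <-> R) ^ P) ^ Q)  ~((~(P <-> R) ^ P) ^ Q)  φ
T  T  T  |      T          F              T                    F                       F                        T             F
T  T  F  |      F          T              F                    T                       T                        F             F
T  F  T  |      T          F              T                    T                       T                        F             F
T  F  F  |      F          T              F                    F                       F                        T             F
F  T  T  |      F          T              T                    F                       F                        T             F
F  T  F  |      T          F              F                    T                       T                        F             F
F  F  T  |      F          T              T                    T                       T                        F             F
F  F  F  |      T          F              F                    F                       F                        T             F
Every row is F, so the formula is a contradiction.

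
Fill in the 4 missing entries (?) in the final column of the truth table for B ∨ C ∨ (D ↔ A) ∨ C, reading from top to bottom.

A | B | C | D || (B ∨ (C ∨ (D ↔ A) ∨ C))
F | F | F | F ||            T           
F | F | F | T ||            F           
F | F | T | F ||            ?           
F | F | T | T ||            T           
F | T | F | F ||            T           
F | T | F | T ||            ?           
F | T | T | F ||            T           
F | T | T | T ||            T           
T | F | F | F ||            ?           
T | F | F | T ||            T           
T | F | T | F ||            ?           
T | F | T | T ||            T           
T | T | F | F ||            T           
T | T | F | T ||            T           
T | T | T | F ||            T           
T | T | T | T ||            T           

T, T, F, T

Row A=F, B=F, C=T, D=F: (C ∨ (D ↔ A) ∨ C) = T, so (B ∨ (C ∨ (D ↔ A) ∨ C)) = T.
Row A=F, B=T, C=F, D=T: (C ∨ (D ↔ A) ∨ C) = F, so (B ∨ (C ∨ (D ↔ A) ∨ C)) = T.
Row A=T, B=F, C=F, D=F: (C ∨ (D ↔ A) ∨ C) = F, so (B ∨ (C ∨ (D ↔ A) ∨ C)) = F.
Row A=T, B=F, C=T, D=F: (C ∨ (D ↔ A) ∨ C) = T, so (B ∨ (C ∨ (D ↔ A) ∨ C)) = T.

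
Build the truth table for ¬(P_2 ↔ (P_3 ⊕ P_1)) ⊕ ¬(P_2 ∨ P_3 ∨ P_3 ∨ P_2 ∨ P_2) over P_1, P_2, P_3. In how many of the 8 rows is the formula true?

P_1 | P_2 | P_3 || φ
 T  |  T  |  T  || T
 T  |  T  |  F  || F
 T  |  F  |  T  || F
 T  |  F  |  F  || F
 F  |  T  |  T  || F
 F  |  T  |  F  || T
 F  |  F  |  T  || T
 F  |  F  |  F  || T
The formula is true on 4 of the 8 rows.

4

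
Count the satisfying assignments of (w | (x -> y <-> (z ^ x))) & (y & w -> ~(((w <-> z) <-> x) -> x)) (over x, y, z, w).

9

x  y  z  w  |  φ
F  F  F  F  |  F
F  F  F  T  |  T
F  F  T  F  |  T
F  F  T  T  |  T
F  T  F  F  |  F
F  T  F  T  |  T
F  T  T  F  |  T
F  T  T  T  |  F
T  F  F  F  |  F
T  F  F  T  |  T
T  F  T  F  |  T
T  F  T  T  |  T
T  T  F  F  |  T
T  T  F  T  |  F
T  T  T  F  |  F
T  T  T  T  |  F
The formula is true on 9 of the 16 rows.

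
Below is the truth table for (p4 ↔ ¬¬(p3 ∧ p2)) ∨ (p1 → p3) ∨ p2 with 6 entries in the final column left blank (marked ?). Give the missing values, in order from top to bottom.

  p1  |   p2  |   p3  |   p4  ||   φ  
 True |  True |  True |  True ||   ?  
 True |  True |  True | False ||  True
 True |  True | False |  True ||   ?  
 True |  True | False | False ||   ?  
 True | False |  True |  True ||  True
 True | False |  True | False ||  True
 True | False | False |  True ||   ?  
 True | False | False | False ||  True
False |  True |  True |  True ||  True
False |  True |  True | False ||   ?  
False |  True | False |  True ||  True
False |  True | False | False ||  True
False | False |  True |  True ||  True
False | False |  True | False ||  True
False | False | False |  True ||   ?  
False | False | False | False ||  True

Row p1=True, p2=True, p3=True, p4=True: (p4 ↔ ¬¬(p3 ∧ p2)) = True, ((p1 → p3) ∨ p2) = True, so the formula = True.
Row p1=True, p2=True, p3=False, p4=True: (p4 ↔ ¬¬(p3 ∧ p2)) = False, ((p1 → p3) ∨ p2) = True, so the formula = True.
Row p1=True, p2=True, p3=False, p4=False: (p4 ↔ ¬¬(p3 ∧ p2)) = True, ((p1 → p3) ∨ p2) = True, so the formula = True.
Row p1=True, p2=False, p3=False, p4=True: (p4 ↔ ¬¬(p3 ∧ p2)) = False, ((p1 → p3) ∨ p2) = False, so the formula = False.
Row p1=False, p2=True, p3=True, p4=False: (p4 ↔ ¬¬(p3 ∧ p2)) = False, ((p1 → p3) ∨ p2) = True, so the formula = True.
Row p1=False, p2=False, p3=False, p4=True: (p4 ↔ ¬¬(p3 ∧ p2)) = False, ((p1 → p3) ∨ p2) = True, so the formula = True.

True, True, True, False, True, True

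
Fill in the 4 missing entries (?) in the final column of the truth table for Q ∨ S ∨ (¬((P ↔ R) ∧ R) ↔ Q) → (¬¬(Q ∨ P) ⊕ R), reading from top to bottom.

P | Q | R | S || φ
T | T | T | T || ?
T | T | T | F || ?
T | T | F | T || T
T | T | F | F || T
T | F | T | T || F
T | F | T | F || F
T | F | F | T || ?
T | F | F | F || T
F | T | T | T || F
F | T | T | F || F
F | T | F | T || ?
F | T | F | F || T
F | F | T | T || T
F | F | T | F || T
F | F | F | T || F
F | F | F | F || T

F, F, T, T

Row P=T, Q=T, R=T, S=T: (Q ∨ S ∨ (¬((P ↔ R) ∧ R) ↔ Q)) = T, (¬¬(Q ∨ P) ⊕ R) = F, so the formula = F.
Row P=T, Q=T, R=T, S=F: (Q ∨ S ∨ (¬((P ↔ R) ∧ R) ↔ Q)) = T, (¬¬(Q ∨ P) ⊕ R) = F, so the formula = F.
Row P=T, Q=F, R=F, S=T: (Q ∨ S ∨ (¬((P ↔ R) ∧ R) ↔ Q)) = T, (¬¬(Q ∨ P) ⊕ R) = T, so the formula = T.
Row P=F, Q=T, R=F, S=T: (Q ∨ S ∨ (¬((P ↔ R) ∧ R) ↔ Q)) = T, (¬¬(Q ∨ P) ⊕ R) = T, so the formula = T.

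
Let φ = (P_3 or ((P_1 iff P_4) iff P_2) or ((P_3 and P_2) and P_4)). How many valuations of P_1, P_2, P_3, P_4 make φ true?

12

 P_1  |  P_2  |  P_3  |  P_4  | (P_1 iff P_4) | ((P_1 iff P_4) iff P_2) | (P_3 and P_2) | ((P_3 and P_2) and P_4) |   φ  
----- | ----- | ----- | ----- | ------------- | ----------------------- | ------------- | ----------------------- | -----
False | False | False | False |      True     |          False          |     False     |          False          | False
False | False | False |  True |     False     |           True          |     False     |          False          |  True
False | False |  True | False |      True     |          False          |     False     |          False          |  True
False | False |  True |  True |     False     |           True          |     False     |          False          |  True
False |  True | False | False |      True     |           True          |     False     |          False          |  True
False |  True | False |  True |     False     |          False          |     False     |          False          | False
False |  True |  True | False |      True     |           True          |      True     |          False          |  True
False |  True |  True |  True |     False     |          False          |      True     |           True          |  True
 True | False | False | False |     False     |           True          |     False     |          False          |  True
 True | False | False |  True |      True     |          False          |     False     |          False          | False
 True | False |  True | False |     False     |           True          |     False     |          False          |  True
 True | False |  True |  True |      True     |          False          |     False     |          False          |  True
 True |  True | False | False |     False     |          False          |     False     |          False          | False
 True |  True | False |  True |      True     |           True          |     False     |          False          |  True
 True |  True |  True | False |     False     |          False          |      True     |          False          |  True
 True |  True |  True |  True |      True     |           True          |      True     |           True          |  True
The formula is true on 12 of the 16 rows.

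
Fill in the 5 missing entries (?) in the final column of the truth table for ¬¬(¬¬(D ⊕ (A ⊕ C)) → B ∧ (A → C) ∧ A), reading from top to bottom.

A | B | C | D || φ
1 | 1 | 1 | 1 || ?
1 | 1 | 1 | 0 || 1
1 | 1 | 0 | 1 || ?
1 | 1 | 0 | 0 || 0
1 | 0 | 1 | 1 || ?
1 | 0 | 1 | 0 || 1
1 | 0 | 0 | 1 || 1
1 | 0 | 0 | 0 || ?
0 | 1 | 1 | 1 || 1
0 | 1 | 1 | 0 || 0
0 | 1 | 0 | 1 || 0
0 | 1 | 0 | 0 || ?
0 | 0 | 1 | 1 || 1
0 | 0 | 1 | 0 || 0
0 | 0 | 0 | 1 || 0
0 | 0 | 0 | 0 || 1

Row A=1, B=1, C=1, D=1: (¬¬(D ⊕ (A ⊕ C)) → B ∧ (A → C) ∧ A) = 1, ¬(¬¬(D ⊕ (A ⊕ C)) → B ∧ (A → C) ∧ A) = 0, so the formula = 1.
Row A=1, B=1, C=0, D=1: (¬¬(D ⊕ (A ⊕ C)) → B ∧ (A → C) ∧ A) = 1, ¬(¬¬(D ⊕ (A ⊕ C)) → B ∧ (A → C) ∧ A) = 0, so the formula = 1.
Row A=1, B=0, C=1, D=1: (¬¬(D ⊕ (A ⊕ C)) → B ∧ (A → C) ∧ A) = 0, ¬(¬¬(D ⊕ (A ⊕ C)) → B ∧ (A → C) ∧ A) = 1, so the formula = 0.
Row A=1, B=0, C=0, D=0: (¬¬(D ⊕ (A ⊕ C)) → B ∧ (A → C) ∧ A) = 0, ¬(¬¬(D ⊕ (A ⊕ C)) → B ∧ (A → C) ∧ A) = 1, so the formula = 0.
Row A=0, B=1, C=0, D=0: (¬¬(D ⊕ (A ⊕ C)) → B ∧ (A → C) ∧ A) = 1, ¬(¬¬(D ⊕ (A ⊕ C)) → B ∧ (A → C) ∧ A) = 0, so the formula = 1.

1, 1, 0, 0, 1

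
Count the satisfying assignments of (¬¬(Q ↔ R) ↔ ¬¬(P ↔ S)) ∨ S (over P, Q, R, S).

12

P | Q | R | S || ((¬¬(Q ↔ R) ↔ ¬¬(P ↔ S)) ∨ S)
0 | 0 | 0 | 0 ||               1              
0 | 0 | 0 | 1 ||               1              
0 | 0 | 1 | 0 ||               0              
0 | 0 | 1 | 1 ||               1              
0 | 1 | 0 | 0 ||               0              
0 | 1 | 0 | 1 ||               1              
0 | 1 | 1 | 0 ||               1              
0 | 1 | 1 | 1 ||               1              
1 | 0 | 0 | 0 ||               0              
1 | 0 | 0 | 1 ||               1              
1 | 0 | 1 | 0 ||               1              
1 | 0 | 1 | 1 ||               1              
1 | 1 | 0 | 0 ||               1              
1 | 1 | 0 | 1 ||               1              
1 | 1 | 1 | 0 ||               0              
1 | 1 | 1 | 1 ||               1              
The formula is true on 12 of the 16 rows.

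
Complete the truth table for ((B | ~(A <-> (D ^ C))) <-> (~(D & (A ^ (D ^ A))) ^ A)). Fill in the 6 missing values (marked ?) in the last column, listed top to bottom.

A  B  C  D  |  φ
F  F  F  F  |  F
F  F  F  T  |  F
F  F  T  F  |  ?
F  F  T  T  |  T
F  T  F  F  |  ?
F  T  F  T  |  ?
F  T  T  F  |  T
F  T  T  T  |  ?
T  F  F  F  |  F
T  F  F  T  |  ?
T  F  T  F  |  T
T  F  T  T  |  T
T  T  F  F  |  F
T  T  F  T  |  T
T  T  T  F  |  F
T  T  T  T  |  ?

T, T, F, F, F, T

Row A=F, B=F, C=T, D=F: (B | ~(A <-> (D ^ C))) = T, (~(D & (A ^ (D ^ A))) ^ A) = T, so the formula = T.
Row A=F, B=T, C=F, D=F: (B | ~(A <-> (D ^ C))) = T, (~(D & (A ^ (D ^ A))) ^ A) = T, so the formula = T.
Row A=F, B=T, C=F, D=T: (B | ~(A <-> (D ^ C))) = T, (~(D & (A ^ (D ^ A))) ^ A) = F, so the formula = F.
Row A=F, B=T, C=T, D=T: (B | ~(A <-> (D ^ C))) = T, (~(D & (A ^ (D ^ A))) ^ A) = F, so the formula = F.
Row A=T, B=F, C=F, D=T: (B | ~(A <-> (D ^ C))) = F, (~(D & (A ^ (D ^ A))) ^ A) = T, so the formula = F.
Row A=T, B=T, C=T, D=T: (B | ~(A <-> (D ^ C))) = T, (~(D & (A ^ (D ^ A))) ^ A) = T, so the formula = T.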